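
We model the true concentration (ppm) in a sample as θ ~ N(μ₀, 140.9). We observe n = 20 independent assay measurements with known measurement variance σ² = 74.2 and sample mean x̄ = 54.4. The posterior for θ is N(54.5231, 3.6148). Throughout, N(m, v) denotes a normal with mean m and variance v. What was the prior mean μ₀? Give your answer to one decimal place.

μ₀ = 59.2

The posterior mean is a precision-weighted average: μ_n = (τ₀μ₀ + τ_data·x̄)/(τ₀+τ_data), with τ₀=1/σ₀² and τ_data=n/σ².
Here τ₀ = 1/140.9 = 0.007097 and τ_data = 20/74.2 = 0.269542, so τ_n = 0.276639.
Rearranging for μ₀: μ₀ = (μ_n·τ_n − τ_data·x̄)/τ₀ = (54.5231·0.276639 − 0.269542·54.4) / 0.007097 = 0.420131/0.007097 ≈ 59.2.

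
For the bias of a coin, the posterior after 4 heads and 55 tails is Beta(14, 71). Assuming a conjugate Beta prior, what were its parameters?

Beta(10, 16)

Under Beta–binomial conjugacy the posterior parameters are (α+s, β+f).
Subtract the data counts: 14−4=10, 71−55=16.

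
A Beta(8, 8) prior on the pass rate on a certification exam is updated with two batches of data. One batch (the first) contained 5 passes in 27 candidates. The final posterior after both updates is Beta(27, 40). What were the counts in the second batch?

14 passes and 10 failures

Because Beta–binomial updating is additive in the counts, the combined data contributed (α_post−α_prior, β_post−β_prior) successes and failures.
Total across both batches: 27−8=19 passes, 40−8=32 failures.
Subtract the first batch: 19−5=14 passes and 32−22=10 failures.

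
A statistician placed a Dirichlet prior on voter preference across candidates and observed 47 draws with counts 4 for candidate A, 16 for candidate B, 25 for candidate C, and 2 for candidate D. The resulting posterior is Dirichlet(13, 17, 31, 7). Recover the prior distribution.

Dirichlet(9, 1, 6, 5)

For a Dirichlet(α) prior with multinomial counts c, the posterior is Dirichlet(α + c) componentwise.
Subtract each count from the matching posterior parameter: 13−4=9, 17−16=1, 31−25=6, 7−2=5.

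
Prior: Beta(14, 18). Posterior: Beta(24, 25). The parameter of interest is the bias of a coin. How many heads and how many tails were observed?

10 heads and 7 tails

A Beta(a, b) prior with s successes and f failures in binomial data gives a Beta(a+s, b+f) posterior.
Match parameters: s=24−14=10, f=25−18=7.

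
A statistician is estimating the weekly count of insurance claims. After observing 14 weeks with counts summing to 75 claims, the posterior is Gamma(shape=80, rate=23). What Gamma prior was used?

A Gamma(α, β) prior (rate parametrization) on a Poisson rate with n observations summing to S gives posterior Gamma(α+S, β+n).
So α = 80 − 75 = 5 and β = 23 − 14 = 9.

Gamma(shape=5, rate=9)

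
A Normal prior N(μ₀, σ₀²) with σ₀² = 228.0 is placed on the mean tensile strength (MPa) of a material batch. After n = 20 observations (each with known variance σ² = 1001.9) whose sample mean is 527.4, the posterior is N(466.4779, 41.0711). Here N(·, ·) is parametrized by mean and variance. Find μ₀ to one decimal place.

μ₀ = 189.2

With known observation variance, the Normal–Normal posterior has precision τ_n = τ₀ + n/σ² and mean μ_n = (τ₀μ₀ + (n/σ²)x̄)/τ_n.
Here τ₀ = 1/228.0 = 0.004386 and τ_data = 20/1001.9 = 0.019962, so τ_n = 0.024348.
Rearranging for μ₀: μ₀ = (μ_n·τ_n − τ_data·x̄)/τ₀ = (466.4779·0.024348 − 0.019962·527.4) / 0.004386 = 0.829845/0.004386 ≈ 189.2.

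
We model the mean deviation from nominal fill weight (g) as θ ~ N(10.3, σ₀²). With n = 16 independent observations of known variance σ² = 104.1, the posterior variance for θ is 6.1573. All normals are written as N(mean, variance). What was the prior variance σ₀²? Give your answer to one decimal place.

σ₀² = 114.8

For the Normal–Normal model with known σ², precisions add: τ_n = τ₀ + n/σ².
So 1/σ₀² = 1/6.1573 − 16/104.1 = 0.162409 − 0.153698 = 0.008711.
Hence σ₀² = 1/0.008711 ≈ 114.8.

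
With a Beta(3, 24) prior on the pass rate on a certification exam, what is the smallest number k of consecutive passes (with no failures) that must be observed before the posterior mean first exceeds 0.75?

After k passes and 0 failures the posterior is Beta(3+k, 24), with mean (3+k)/(3+24+k).
Set (3+k)/(27+k) > 0.75 and solve: k > (0.75·27 − 3)/(1 − 0.75) = 69.000.
The smallest integer exceeding 69.000 is 70.

k = 70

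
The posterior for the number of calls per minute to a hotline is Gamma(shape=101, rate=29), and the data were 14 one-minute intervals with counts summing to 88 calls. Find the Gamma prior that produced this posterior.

Gamma(shape=13, rate=15)

A Gamma(α, β) prior (rate parametrization) on a Poisson rate with n observations summing to S gives posterior Gamma(α+S, β+n).
So α = 101 − 88 = 13 and β = 29 − 14 = 15.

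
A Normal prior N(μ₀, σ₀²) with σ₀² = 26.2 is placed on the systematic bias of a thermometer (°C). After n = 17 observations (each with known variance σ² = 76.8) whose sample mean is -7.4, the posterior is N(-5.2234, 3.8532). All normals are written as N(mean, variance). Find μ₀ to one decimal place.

μ₀ = 7.4

With known observation variance, the Normal–Normal posterior has precision τ_n = τ₀ + n/σ² and mean μ_n = (τ₀μ₀ + (n/σ²)x̄)/τ_n.
Here τ₀ = 1/26.2 = 0.038168 and τ_data = 17/76.8 = 0.221354, so τ_n = 0.259522.
Rearranging for μ₀: μ₀ = (μ_n·τ_n − τ_data·x̄)/τ₀ = (-5.2234·0.259522 − 0.221354·-7.4) / 0.038168 = 0.282432/0.038168 ≈ 7.4.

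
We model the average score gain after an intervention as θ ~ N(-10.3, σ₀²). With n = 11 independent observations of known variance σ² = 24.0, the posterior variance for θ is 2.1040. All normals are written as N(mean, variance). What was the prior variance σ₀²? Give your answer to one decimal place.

Posterior precision equals prior precision plus data precision: 1/σ_n² = 1/σ₀² + n/σ².
So 1/σ₀² = 1/2.1040 − 11/24.0 = 0.475285 − 0.458333 = 0.016952.
Hence σ₀² = 1/0.016952 ≈ 59.0.

σ₀² = 59.0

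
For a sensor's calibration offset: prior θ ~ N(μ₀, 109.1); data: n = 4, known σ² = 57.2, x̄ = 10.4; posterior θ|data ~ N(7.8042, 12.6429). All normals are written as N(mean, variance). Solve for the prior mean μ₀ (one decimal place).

The posterior mean is a precision-weighted average: μ_n = (τ₀μ₀ + τ_data·x̄)/(τ₀+τ_data), with τ₀=1/σ₀² and τ_data=n/σ².
Here τ₀ = 1/109.1 = 0.009166 and τ_data = 4/57.2 = 0.069930, so τ_n = 0.079096.
Rearranging for μ₀: μ₀ = (μ_n·τ_n − τ_data·x̄)/τ₀ = (7.8042·0.079096 − 0.069930·10.4) / 0.009166 = -0.109991/0.009166 ≈ -12.0.

μ₀ = -12.0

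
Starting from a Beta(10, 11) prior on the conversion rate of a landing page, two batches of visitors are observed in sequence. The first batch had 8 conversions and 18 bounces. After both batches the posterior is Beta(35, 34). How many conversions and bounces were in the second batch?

17 conversions and 5 bounces

Because Beta–binomial updating is additive in the counts, the combined data contributed (α_post−α_prior, β_post−β_prior) successes and failures.
Total across both batches: 35−10=25 conversions, 34−11=23 bounces.
Subtract the first batch: 25−8=17 conversions and 23−18=5 bounces.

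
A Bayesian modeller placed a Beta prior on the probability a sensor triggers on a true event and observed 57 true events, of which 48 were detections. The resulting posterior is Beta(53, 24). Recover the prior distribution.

A Beta(α, β) prior with s successes and f failures in binomial data gives a Beta(α+s, β+f) posterior.
So α = 53 − 48 = 5 and β = 24 − 9 = 15.

Beta(5, 15)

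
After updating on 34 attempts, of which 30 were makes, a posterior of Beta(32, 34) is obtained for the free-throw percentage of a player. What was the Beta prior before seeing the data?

Beta is conjugate to the binomial likelihood: posterior = Beta(a+s, b+f).
Subtract the data counts: 32−30=2, 34−4=30.

Beta(2, 30)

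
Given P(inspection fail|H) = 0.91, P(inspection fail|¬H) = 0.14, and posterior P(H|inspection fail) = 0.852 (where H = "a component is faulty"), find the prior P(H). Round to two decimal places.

Bayes' rule in odds form gives O(H|E) = O(H)·[P(E|H)/P(E|¬H)], hence O(H) = O(H|E)/LR.
Posterior odds = 0.852/(1−0.852) = 5.7568. LR = 0.91/0.14 = 6.5000.
Prior odds = 5.7568/6.5000 = 0.8857, so P(H) = 0.8857/(1+0.8857) ≈ 0.47.

P(H) = 0.47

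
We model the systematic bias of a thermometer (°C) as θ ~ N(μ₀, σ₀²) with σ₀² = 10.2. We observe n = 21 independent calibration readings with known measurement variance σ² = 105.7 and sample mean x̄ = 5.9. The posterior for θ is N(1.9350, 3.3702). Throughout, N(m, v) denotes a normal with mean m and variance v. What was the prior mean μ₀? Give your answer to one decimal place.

μ₀ = -6.1

With known observation variance, the Normal–Normal posterior has precision τ_n = τ₀ + n/σ² and mean μ_n = (τ₀μ₀ + (n/σ²)x̄)/τ_n.
Here τ₀ = 1/10.2 = 0.098039 and τ_data = 21/105.7 = 0.198675, so τ_n = 0.296714.
Rearranging for μ₀: μ₀ = (μ_n·τ_n − τ_data·x̄)/τ₀ = (1.9350·0.296714 − 0.198675·5.9) / 0.098039 = -0.598041/0.098039 ≈ -6.1.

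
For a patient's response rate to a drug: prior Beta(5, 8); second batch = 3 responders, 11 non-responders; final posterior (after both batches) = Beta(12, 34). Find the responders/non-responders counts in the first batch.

4 responders and 15 non-responders

Sequential conjugate updates are equivalent to a single update on the pooled data, so total successes = posterior α − prior α and total failures = posterior β − prior β.
Total across both batches: 12−5=7 responders, 34−8=26 non-responders.
Subtract the second batch: 7−3=4 responders and 26−11=15 non-responders.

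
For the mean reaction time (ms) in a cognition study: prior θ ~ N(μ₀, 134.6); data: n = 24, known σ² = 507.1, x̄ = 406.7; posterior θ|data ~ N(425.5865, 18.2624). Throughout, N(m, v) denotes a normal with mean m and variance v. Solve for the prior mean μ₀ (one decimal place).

μ₀ = 545.9

The posterior mean is a precision-weighted average: μ_n = (τ₀μ₀ + τ_data·x̄)/(τ₀+τ_data), with τ₀=1/σ₀² and τ_data=n/σ².
Here τ₀ = 1/134.6 = 0.007429 and τ_data = 24/507.1 = 0.047328, so τ_n = 0.054757.
Rearranging for μ₀: μ₀ = (μ_n·τ_n − τ_data·x̄)/τ₀ = (425.5865·0.054757 − 0.047328·406.7) / 0.007429 = 4.055542/0.007429 ≈ 545.9.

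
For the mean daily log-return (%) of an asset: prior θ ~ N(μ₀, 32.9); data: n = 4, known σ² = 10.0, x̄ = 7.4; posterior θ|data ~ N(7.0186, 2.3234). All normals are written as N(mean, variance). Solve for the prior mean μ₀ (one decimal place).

With known observation variance, the Normal–Normal posterior has precision τ_n = τ₀ + n/σ² and mean μ_n = (τ₀μ₀ + (n/σ²)x̄)/τ_n.
Here τ₀ = 1/32.9 = 0.030395 and τ_data = 4/10.0 = 0.400000, so τ_n = 0.430395.
Rearranging for μ₀: μ₀ = (μ_n·τ_n − τ_data·x̄)/τ₀ = (7.0186·0.430395 − 0.400000·7.4) / 0.030395 = 0.060770/0.030395 ≈ 2.0.

μ₀ = 2.0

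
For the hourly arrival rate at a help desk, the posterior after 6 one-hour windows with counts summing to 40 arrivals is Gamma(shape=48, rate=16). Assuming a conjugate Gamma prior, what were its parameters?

A Gamma(α, β) prior (rate parametrization) on a Poisson rate with n observations summing to S gives posterior Gamma(α+S, β+n).
So α = 48 − 40 = 8 and β = 16 − 6 = 10.

Gamma(shape=8, rate=10)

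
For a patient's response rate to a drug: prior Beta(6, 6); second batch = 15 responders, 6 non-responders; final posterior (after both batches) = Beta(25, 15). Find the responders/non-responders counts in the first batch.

Because Beta–binomial updating is additive in the counts, the combined data contributed (α_post−α_prior, β_post−β_prior) successes and failures.
Total across both batches: 25−6=19 responders, 15−6=9 non-responders.
Subtract the second batch: 19−15=4 responders and 9−6=3 non-responders.

4 responders and 3 non-responders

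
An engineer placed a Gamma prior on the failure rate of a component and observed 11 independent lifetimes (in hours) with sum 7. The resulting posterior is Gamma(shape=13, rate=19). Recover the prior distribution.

Gamma–exponential conjugacy: posterior shape = α + n, posterior rate = β + Σtᵢ.
So α = 13 − 11 = 2 and β = 19 − 7 = 12.

Gamma(shape=2, rate=12)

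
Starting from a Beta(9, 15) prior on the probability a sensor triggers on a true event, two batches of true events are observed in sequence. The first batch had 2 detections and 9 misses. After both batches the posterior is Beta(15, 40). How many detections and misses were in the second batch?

4 detections and 16 misses

Because Beta–binomial updating is additive in the counts, the combined data contributed (α_post−α_prior, β_post−β_prior) successes and failures.
Total across both batches: 15−9=6 detections, 40−15=25 misses.
Subtract the first batch: 6−2=4 detections and 25−9=16 misses.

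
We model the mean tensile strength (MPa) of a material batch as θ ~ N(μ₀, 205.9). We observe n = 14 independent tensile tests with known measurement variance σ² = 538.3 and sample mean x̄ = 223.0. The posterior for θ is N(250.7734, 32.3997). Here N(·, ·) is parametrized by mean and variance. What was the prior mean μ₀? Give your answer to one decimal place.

μ₀ = 399.5

With known observation variance, the Normal–Normal posterior has precision τ_n = τ₀ + n/σ² and mean μ_n = (τ₀μ₀ + (n/σ²)x̄)/τ_n.
Here τ₀ = 1/205.9 = 0.004857 and τ_data = 14/538.3 = 0.026008, so τ_n = 0.030865.
Rearranging for μ₀: μ₀ = (μ_n·τ_n − τ_data·x̄)/τ₀ = (250.7734·0.030865 − 0.026008·223.0) / 0.004857 = 1.940337/0.004857 ≈ 399.5.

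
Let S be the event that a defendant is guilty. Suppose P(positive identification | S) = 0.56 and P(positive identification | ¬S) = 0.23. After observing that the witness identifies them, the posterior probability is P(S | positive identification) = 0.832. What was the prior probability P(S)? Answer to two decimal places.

In odds form, posterior odds = prior odds × likelihood ratio, so prior odds = posterior odds ÷ LR.
Posterior odds = 0.832/(1−0.832) = 4.9524. LR = 0.56/0.23 = 2.4348.
Prior odds = 4.9524/2.4348 = 2.0340, so P(S) = 2.0340/(1+2.0340) ≈ 0.67.

P(S) = 0.67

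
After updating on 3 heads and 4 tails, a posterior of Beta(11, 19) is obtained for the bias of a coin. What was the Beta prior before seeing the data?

Beta(8, 15)

A Beta(a, b) prior with s successes and f failures in binomial data gives a Beta(a+s, b+f) posterior.
Subtract the data counts: 11−3=8, 19−4=15.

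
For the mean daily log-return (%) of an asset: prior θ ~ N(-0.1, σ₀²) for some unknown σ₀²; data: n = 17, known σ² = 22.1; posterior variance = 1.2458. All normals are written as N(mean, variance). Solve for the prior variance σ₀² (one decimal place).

σ₀² = 29.9

Posterior precision equals prior precision plus data precision: 1/σ_n² = 1/σ₀² + n/σ².
So 1/σ₀² = 1/1.2458 − 17/22.1 = 0.802697 − 0.769231 = 0.033466.
Hence σ₀² = 1/0.033466 ≈ 29.9.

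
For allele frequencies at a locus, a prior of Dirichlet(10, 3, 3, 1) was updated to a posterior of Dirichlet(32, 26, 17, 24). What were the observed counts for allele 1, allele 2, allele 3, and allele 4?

For a Dirichlet(α) prior with multinomial counts c, the posterior is Dirichlet(α + c) componentwise.
Counts are posterior − prior componentwise: 32−10=22, 26−3=23, 17−3=14, 24−1=23.

counts (22, 23, 14, 23)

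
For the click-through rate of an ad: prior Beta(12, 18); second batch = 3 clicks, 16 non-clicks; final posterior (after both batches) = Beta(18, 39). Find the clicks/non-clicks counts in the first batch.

3 clicks and 5 non-clicks

Because Beta–binomial updating is additive in the counts, the combined data contributed (α_post−α_prior, β_post−β_prior) successes and failures.
Total across both batches: 18−12=6 clicks, 39−18=21 non-clicks.
Subtract the second batch: 6−3=3 clicks and 21−16=5 non-clicks.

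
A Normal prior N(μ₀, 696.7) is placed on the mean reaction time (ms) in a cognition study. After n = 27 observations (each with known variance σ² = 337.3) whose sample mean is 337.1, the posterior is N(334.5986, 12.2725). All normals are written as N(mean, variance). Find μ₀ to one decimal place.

μ₀ = 195.1

The posterior mean is a precision-weighted average: μ_n = (τ₀μ₀ + τ_data·x̄)/(τ₀+τ_data), with τ₀=1/σ₀² and τ_data=n/σ².
Here τ₀ = 1/696.7 = 0.001435 and τ_data = 27/337.3 = 0.080047, so τ_n = 0.081482.
Rearranging for μ₀: μ₀ = (μ_n·τ_n − τ_data·x̄)/τ₀ = (334.5986·0.081482 − 0.080047·337.1) / 0.001435 = 0.279919/0.001435 ≈ 195.1.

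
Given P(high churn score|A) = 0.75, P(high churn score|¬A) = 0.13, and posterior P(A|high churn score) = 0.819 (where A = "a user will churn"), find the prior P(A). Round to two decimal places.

P(A) = 0.44

Bayes' rule in odds form gives O(A|E) = O(A)·[P(E|A)/P(E|¬A)], hence O(A) = O(A|E)/LR.
Posterior odds = 0.819/(1−0.819) = 4.5249. LR = 0.75/0.13 = 5.7692.
Prior odds = 4.5249/5.7692 = 0.7843, so P(A) = 0.7843/(1+0.7843) ≈ 0.44.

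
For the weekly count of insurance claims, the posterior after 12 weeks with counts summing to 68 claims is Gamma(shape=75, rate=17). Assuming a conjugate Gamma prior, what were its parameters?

Gamma(shape=7, rate=5)

Gamma–Poisson conjugacy: posterior shape = α + Σxᵢ, posterior rate = β + n.
So α = 75 − 68 = 7 and β = 17 − 12 = 5.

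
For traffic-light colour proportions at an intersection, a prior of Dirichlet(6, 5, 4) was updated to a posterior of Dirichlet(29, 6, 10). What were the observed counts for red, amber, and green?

counts (23, 1, 6)

For a Dirichlet(α) prior with multinomial counts c, the posterior is Dirichlet(α + c) componentwise.
Counts are posterior − prior componentwise: 29−6=23, 6−5=1, 10−4=6.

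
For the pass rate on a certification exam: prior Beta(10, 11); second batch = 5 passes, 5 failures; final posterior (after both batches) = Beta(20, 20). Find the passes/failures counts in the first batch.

Because Beta–binomial updating is additive in the counts, the combined data contributed (α_post−α_prior, β_post−β_prior) successes and failures.
Total across both batches: 20−10=10 passes, 20−11=9 failures.
Subtract the second batch: 10−5=5 passes and 9−5=4 failures.

5 passes and 4 failures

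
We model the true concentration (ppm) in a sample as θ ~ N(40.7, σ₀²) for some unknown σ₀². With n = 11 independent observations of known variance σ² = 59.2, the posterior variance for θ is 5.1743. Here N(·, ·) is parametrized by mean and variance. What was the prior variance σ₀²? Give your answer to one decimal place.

For the Normal–Normal model with known σ², precisions add: τ_n = τ₀ + n/σ².
So 1/σ₀² = 1/5.1743 − 11/59.2 = 0.193263 − 0.185811 = 0.007452.
Hence σ₀² = 1/0.007452 ≈ 134.2.

σ₀² = 134.2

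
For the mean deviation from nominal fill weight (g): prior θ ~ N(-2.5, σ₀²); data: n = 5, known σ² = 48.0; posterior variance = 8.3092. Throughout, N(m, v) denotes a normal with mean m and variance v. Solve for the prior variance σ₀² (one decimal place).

For the Normal–Normal model with known σ², precisions add: τ_n = τ₀ + n/σ².
So 1/σ₀² = 1/8.3092 − 5/48.0 = 0.120349 − 0.104167 = 0.016182.
Hence σ₀² = 1/0.016182 ≈ 61.8.

σ₀² = 61.8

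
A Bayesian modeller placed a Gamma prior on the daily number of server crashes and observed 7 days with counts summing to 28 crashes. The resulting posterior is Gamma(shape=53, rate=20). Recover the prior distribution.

Gamma(shape=25, rate=13)

Gamma–Poisson conjugacy: posterior shape = α + Σxᵢ, posterior rate = β + n.
So α = 53 − 28 = 25 and β = 20 − 7 = 13.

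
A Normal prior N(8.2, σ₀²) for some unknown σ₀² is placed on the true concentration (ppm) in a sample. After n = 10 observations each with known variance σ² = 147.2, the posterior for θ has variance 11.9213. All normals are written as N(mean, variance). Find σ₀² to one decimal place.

Posterior precision equals prior precision plus data precision: 1/σ_n² = 1/σ₀² + n/σ².
So 1/σ₀² = 1/11.9213 − 10/147.2 = 0.083883 − 0.067935 = 0.015948.
Hence σ₀² = 1/0.015948 ≈ 62.7.

σ₀² = 62.7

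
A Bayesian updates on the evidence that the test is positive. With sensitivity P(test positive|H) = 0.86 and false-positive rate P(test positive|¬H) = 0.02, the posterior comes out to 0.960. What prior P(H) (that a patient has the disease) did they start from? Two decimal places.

In odds form, posterior odds = prior odds × likelihood ratio, so prior odds = posterior odds ÷ LR.
Posterior odds = 0.960/(1−0.960) = 24.0000. LR = 0.86/0.02 = 43.0000.
Prior odds = 24.0000/43.0000 = 0.5581, so P(H) = 0.5581/(1+0.5581) ≈ 0.36.

P(H) = 0.36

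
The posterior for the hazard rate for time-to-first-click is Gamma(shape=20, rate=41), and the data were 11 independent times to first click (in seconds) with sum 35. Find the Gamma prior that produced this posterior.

Gamma(shape=9, rate=6)

Gamma–exponential conjugacy: posterior shape = α + n, posterior rate = β + Σtᵢ.
So α = 20 − 11 = 9 and β = 41 − 35 = 6.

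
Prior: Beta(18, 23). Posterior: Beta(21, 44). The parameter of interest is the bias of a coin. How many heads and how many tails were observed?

Beta is conjugate to the binomial likelihood: posterior = Beta(α+s, β+f).
So s = 21 − 18 = 3 and f = 44 − 23 = 21.

3 heads and 21 tails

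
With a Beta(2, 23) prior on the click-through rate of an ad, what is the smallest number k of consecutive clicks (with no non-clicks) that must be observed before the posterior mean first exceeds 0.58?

After k clicks and 0 non-clicks the posterior is Beta(2+k, 23), with mean (2+k)/(2+23+k).
Set (2+k)/(25+k) > 0.58 and solve: k > (0.58·25 − 2)/(1 − 0.58) = 29.762.
The smallest integer exceeding 29.762 is 30, and checking k=30: (32)/(55) = 0.5818 > 0.58.

k = 30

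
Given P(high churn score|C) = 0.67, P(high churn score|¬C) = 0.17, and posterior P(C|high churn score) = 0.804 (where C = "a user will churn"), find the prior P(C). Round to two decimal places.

P(C) = 0.51

Bayes' rule in odds form gives O(C|E) = O(C)·[P(E|C)/P(E|¬C)], hence O(C) = O(C|E)/LR.
Posterior odds = 0.804/(1−0.804) = 4.1020. LR = 0.67/0.17 = 3.9412.
Prior odds = 4.1020/3.9412 = 1.0408, so P(C) = 1.0408/(1+1.0408) ≈ 0.51.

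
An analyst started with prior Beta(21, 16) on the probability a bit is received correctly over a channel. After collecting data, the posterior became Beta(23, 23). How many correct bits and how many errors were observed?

2 correct bits and 7 errors

Under Beta–binomial conjugacy the posterior parameters are (α+s, β+f).
So s = 23 − 21 = 2 and f = 23 − 16 = 7.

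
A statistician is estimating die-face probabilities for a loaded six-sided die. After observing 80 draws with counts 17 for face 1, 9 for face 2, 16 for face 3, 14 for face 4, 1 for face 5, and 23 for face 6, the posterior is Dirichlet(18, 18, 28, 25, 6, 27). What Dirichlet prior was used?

Dirichlet(1, 9, 12, 11, 5, 4)

For a Dirichlet(α) prior with multinomial counts c, the posterior is Dirichlet(α + c) componentwise.
Subtract each count from the matching posterior parameter: 18−17=1, 18−9=9, 28−16=12, 25−14=11, 6−1=5, 27−23=4.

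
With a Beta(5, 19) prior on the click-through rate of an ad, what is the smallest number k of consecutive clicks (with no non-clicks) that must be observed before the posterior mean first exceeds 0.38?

After k clicks and 0 non-clicks the posterior is Beta(5+k, 19), with mean (5+k)/(5+19+k).
Set (5+k)/(24+k) > 0.38 and solve: k > (0.38·24 − 5)/(1 − 0.38) = 6.645.
The smallest integer exceeding 6.645 is 7.

k = 7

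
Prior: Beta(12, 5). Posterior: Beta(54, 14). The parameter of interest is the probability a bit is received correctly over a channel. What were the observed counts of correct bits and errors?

Under Beta–binomial conjugacy the posterior parameters are (a+s, b+f).
Match parameters: s=54−12=42, f=14−5=9.

42 correct bits and 9 errors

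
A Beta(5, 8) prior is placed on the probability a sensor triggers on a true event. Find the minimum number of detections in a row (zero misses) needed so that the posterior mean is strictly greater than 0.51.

k = 4

After k detections and 0 misses the posterior is Beta(5+k, 8), with mean (5+k)/(5+8+k).
Set (5+k)/(13+k) > 0.51 and solve: k > (0.51·13 − 5)/(1 − 0.51) = 3.327.
The smallest integer exceeding 3.327 is 4.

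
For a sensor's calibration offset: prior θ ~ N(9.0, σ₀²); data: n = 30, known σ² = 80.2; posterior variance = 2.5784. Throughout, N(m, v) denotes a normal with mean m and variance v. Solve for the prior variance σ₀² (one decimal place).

σ₀² = 72.6

Posterior precision equals prior precision plus data precision: 1/σ_n² = 1/σ₀² + n/σ².
So 1/σ₀² = 1/2.5784 − 30/80.2 = 0.387837 − 0.374065 = 0.013772.
Hence σ₀² = 1/0.013772 ≈ 72.6.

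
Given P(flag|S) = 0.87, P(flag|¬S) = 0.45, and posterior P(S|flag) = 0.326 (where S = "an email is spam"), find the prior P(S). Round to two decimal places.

In odds form, posterior odds = prior odds × likelihood ratio, so prior odds = posterior odds ÷ LR.
Posterior odds = 0.326/(1−0.326) = 0.4837. LR = 0.87/0.45 = 1.9333.
Prior odds = 0.4837/1.9333 = 0.2502, so P(S) = 0.2502/(1+0.2502) ≈ 0.20.

P(S) = 0.20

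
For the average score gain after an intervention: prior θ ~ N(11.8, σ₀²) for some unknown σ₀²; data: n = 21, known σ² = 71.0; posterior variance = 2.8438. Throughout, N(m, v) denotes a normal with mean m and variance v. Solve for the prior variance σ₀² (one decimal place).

Posterior precision equals prior precision plus data precision: 1/σ_n² = 1/σ₀² + n/σ².
So 1/σ₀² = 1/2.8438 − 21/71.0 = 0.351642 − 0.295775 = 0.055867.
Hence σ₀² = 1/0.055867 ≈ 17.9.

σ₀² = 17.9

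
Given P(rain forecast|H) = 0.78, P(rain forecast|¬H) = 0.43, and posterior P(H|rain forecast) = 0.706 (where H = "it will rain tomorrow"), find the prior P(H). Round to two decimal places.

In odds form, posterior odds = prior odds × likelihood ratio, so prior odds = posterior odds ÷ LR.
Posterior odds = 0.706/(1−0.706) = 2.4014. LR = 0.78/0.43 = 1.8140.
Prior odds = 2.4014/1.8140 = 1.3238, so P(H) = 1.3238/(1+1.3238) ≈ 0.57.

P(H) = 0.57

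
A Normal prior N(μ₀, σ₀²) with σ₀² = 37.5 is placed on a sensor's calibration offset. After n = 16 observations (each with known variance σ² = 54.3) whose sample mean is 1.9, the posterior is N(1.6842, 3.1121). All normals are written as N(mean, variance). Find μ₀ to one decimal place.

The posterior mean is a precision-weighted average: μ_n = (τ₀μ₀ + τ_data·x̄)/(τ₀+τ_data), with τ₀=1/σ₀² and τ_data=n/σ².
Here τ₀ = 1/37.5 = 0.026667 and τ_data = 16/54.3 = 0.294659, so τ_n = 0.321326.
Rearranging for μ₀: μ₀ = (μ_n·τ_n − τ_data·x̄)/τ₀ = (1.6842·0.321326 − 0.294659·1.9) / 0.026667 = -0.018675/0.026667 ≈ -0.7.

μ₀ = -0.7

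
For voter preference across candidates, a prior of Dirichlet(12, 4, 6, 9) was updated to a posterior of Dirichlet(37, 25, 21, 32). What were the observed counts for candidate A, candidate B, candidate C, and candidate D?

For a Dirichlet(α) prior with multinomial counts c, the posterior is Dirichlet(α + c) componentwise.
Counts are posterior − prior componentwise: 37−12=25, 25−4=21, 21−6=15, 32−9=23.

counts (25, 21, 15, 23)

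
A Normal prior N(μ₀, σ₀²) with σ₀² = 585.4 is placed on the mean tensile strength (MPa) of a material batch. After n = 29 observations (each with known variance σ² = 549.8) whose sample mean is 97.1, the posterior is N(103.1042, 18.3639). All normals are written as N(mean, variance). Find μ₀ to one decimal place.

The posterior mean is a precision-weighted average: μ_n = (τ₀μ₀ + τ_data·x̄)/(τ₀+τ_data), with τ₀=1/σ₀² and τ_data=n/σ².
Here τ₀ = 1/585.4 = 0.001708 and τ_data = 29/549.8 = 0.052746, so τ_n = 0.054454.
Rearranging for μ₀: μ₀ = (μ_n·τ_n − τ_data·x̄)/τ₀ = (103.1042·0.054454 − 0.052746·97.1) / 0.001708 = 0.492800/0.001708 ≈ 288.5.

μ₀ = 288.5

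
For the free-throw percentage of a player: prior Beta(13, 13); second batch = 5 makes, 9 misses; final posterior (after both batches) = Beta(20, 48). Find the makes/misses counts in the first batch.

Sequential conjugate updates are equivalent to a single update on the pooled data, so total successes = posterior α − prior α and total failures = posterior β − prior β.
Total across both batches: 20−13=7 makes, 48−13=35 misses.
Subtract the second batch: 7−5=2 makes and 35−9=26 misses.

2 makes and 26 misses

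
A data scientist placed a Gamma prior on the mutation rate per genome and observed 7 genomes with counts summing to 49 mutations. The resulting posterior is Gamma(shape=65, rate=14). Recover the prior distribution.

Gamma–Poisson conjugacy: posterior shape = α + Σxᵢ, posterior rate = β + n.
So α = 65 − 49 = 16 and β = 14 − 7 = 7.

Gamma(shape=16, rate=7)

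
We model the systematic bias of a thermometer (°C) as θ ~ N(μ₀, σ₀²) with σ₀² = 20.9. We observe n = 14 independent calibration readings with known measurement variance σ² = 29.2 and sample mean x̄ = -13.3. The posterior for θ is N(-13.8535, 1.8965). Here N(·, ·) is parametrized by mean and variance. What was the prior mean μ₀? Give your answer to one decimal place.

With known observation variance, the Normal–Normal posterior has precision τ_n = τ₀ + n/σ² and mean μ_n = (τ₀μ₀ + (n/σ²)x̄)/τ_n.
Here τ₀ = 1/20.9 = 0.047847 and τ_data = 14/29.2 = 0.479452, so τ_n = 0.527299.
Rearranging for μ₀: μ₀ = (μ_n·τ_n − τ_data·x̄)/τ₀ = (-13.8535·0.527299 − 0.479452·-13.3) / 0.047847 = -0.928225/0.047847 ≈ -19.4.

μ₀ = -19.4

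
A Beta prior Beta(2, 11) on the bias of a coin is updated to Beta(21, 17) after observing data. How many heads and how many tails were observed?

19 heads and 6 tails

Beta is conjugate to the binomial likelihood: posterior = Beta(a+s, b+f).
So s = 21 − 2 = 19 and f = 17 − 11 = 6.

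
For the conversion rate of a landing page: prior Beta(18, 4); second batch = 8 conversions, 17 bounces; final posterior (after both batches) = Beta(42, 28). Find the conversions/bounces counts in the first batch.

Sequential conjugate updates are equivalent to a single update on the pooled data, so total successes = posterior α − prior α and total failures = posterior β − prior β.
Total across both batches: 42−18=24 conversions, 28−4=24 bounces.
Subtract the second batch: 24−8=16 conversions and 24−17=7 bounces.

16 conversions and 7 bounces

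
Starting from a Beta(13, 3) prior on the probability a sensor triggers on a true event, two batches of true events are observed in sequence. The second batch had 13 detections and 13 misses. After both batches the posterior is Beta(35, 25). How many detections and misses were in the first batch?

Sequential conjugate updates are equivalent to a single update on the pooled data, so total successes = posterior α − prior α and total failures = posterior β − prior β.
Total across both batches: 35−13=22 detections, 25−3=22 misses.
Subtract the second batch: 22−13=9 detections and 22−13=9 misses.

9 detections and 9 misses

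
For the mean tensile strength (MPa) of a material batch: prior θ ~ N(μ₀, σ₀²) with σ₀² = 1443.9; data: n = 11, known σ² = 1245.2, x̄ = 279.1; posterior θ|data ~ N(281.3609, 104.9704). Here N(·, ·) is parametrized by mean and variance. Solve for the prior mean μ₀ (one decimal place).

The posterior mean is a precision-weighted average: μ_n = (τ₀μ₀ + τ_data·x̄)/(τ₀+τ_data), with τ₀=1/σ₀² and τ_data=n/σ².
Here τ₀ = 1/1443.9 = 0.000693 and τ_data = 11/1245.2 = 0.008834, so τ_n = 0.009527.
Rearranging for μ₀: μ₀ = (μ_n·τ_n − τ_data·x̄)/τ₀ = (281.3609·0.009527 − 0.008834·279.1) / 0.000693 = 0.214956/0.000693 ≈ 310.2.

μ₀ = 310.2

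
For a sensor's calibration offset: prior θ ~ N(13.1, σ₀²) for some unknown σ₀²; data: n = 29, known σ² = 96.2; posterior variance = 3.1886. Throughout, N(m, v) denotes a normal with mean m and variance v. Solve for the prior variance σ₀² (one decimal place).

For the Normal–Normal model with known σ², precisions add: τ_n = τ₀ + n/σ².
So 1/σ₀² = 1/3.1886 − 29/96.2 = 0.313617 − 0.301455 = 0.012162.
Hence σ₀² = 1/0.012162 ≈ 82.2.

σ₀² = 82.2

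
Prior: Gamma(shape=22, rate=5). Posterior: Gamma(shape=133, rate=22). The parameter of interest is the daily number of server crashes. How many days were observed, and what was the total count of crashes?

n = 17 days with total 111 crashes

A Gamma(α, β) prior (rate parametrization) on a Poisson rate with n observations summing to S gives posterior Gamma(α+S, β+n).
Matching: Σxᵢ = 133 − 22 = 111 and n = 22 − 5 = 17.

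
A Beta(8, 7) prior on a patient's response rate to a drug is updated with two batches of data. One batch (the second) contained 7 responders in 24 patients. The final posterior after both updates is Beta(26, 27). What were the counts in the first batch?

Because Beta–binomial updating is additive in the counts, the combined data contributed (α_post−α_prior, β_post−β_prior) successes and failures.
Total across both batches: 26−8=18 responders, 27−7=20 non-responders.
Subtract the second batch: 18−7=11 responders and 20−17=3 non-responders.

11 responders and 3 non-responders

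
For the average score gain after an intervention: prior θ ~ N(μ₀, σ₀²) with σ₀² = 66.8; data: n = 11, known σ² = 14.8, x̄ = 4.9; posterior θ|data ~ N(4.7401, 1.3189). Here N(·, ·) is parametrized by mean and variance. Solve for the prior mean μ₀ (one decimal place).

μ₀ = -3.2

The posterior mean is a precision-weighted average: μ_n = (τ₀μ₀ + τ_data·x̄)/(τ₀+τ_data), with τ₀=1/σ₀² and τ_data=n/σ².
Here τ₀ = 1/66.8 = 0.014970 and τ_data = 11/14.8 = 0.743243, so τ_n = 0.758213.
Rearranging for μ₀: μ₀ = (μ_n·τ_n − τ_data·x̄)/τ₀ = (4.7401·0.758213 − 0.743243·4.9) / 0.014970 = -0.047885/0.014970 ≈ -3.2.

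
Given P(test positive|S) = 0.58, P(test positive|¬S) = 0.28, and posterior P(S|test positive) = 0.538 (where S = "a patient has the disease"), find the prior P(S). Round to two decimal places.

P(S) = 0.36

Bayes' rule in odds form gives O(S|E) = O(S)·[P(E|S)/P(E|¬S)], hence O(S) = O(S|E)/LR.
Posterior odds = 0.538/(1−0.538) = 1.1645. LR = 0.58/0.28 = 2.0714.
Prior odds = 1.1645/2.0714 = 0.5622, so P(S) = 0.5622/(1+0.5622) ≈ 0.36.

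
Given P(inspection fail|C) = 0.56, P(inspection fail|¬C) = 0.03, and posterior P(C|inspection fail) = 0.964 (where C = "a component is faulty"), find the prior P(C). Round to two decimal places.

Bayes' rule in odds form gives O(C|E) = O(C)·[P(E|C)/P(E|¬C)], hence O(C) = O(C|E)/LR.
Posterior odds = 0.964/(1−0.964) = 26.7778. LR = 0.56/0.03 = 18.6667.
Prior odds = 26.7778/18.6667 = 1.4345, so P(C) = 1.4345/(1+1.4345) ≈ 0.59.

P(C) = 0.59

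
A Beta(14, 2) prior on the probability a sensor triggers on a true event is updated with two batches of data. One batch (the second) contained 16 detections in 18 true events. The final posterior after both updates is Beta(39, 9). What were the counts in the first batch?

9 detections and 5 misses

Because Beta–binomial updating is additive in the counts, the combined data contributed (α_post−α_prior, β_post−β_prior) successes and failures.
Total across both batches: 39−14=25 detections, 9−2=7 misses.
Subtract the second batch: 25−16=9 detections and 7−2=5 misses.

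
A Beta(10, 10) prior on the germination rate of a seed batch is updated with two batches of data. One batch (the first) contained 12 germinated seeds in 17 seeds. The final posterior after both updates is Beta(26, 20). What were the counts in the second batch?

4 germinated seeds and 5 non-germinating seeds

Because Beta–binomial updating is additive in the counts, the combined data contributed (α_post−α_prior, β_post−β_prior) successes and failures.
Total across both batches: 26−10=16 germinated seeds, 20−10=10 non-germinating seeds.
Subtract the first batch: 16−12=4 germinated seeds and 10−5=5 non-germinating seeds.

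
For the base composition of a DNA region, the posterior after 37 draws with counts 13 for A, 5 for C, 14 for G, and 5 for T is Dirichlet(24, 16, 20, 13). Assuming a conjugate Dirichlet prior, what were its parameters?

For a Dirichlet(α) prior with multinomial counts c, the posterior is Dirichlet(α + c) componentwise.
Subtract each count from the matching posterior parameter: 24−13=11, 16−5=11, 20−14=6, 13−5=8.

Dirichlet(11, 11, 6, 8)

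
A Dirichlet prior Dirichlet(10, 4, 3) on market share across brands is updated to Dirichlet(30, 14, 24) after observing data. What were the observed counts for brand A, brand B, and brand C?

For a Dirichlet(α) prior with multinomial counts c, the posterior is Dirichlet(α + c) componentwise.
Counts are posterior − prior componentwise: 30−10=20, 14−4=10, 24−3=21.

counts (20, 10, 21)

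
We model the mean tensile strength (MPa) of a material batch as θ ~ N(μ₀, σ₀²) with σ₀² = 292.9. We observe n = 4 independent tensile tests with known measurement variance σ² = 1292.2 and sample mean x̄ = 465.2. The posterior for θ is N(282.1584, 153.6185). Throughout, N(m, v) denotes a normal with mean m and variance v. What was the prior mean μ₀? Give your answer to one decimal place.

With known observation variance, the Normal–Normal posterior has precision τ_n = τ₀ + n/σ² and mean μ_n = (τ₀μ₀ + (n/σ²)x̄)/τ_n.
Here τ₀ = 1/292.9 = 0.003414 and τ_data = 4/1292.2 = 0.003095, so τ_n = 0.006509.
Rearranging for μ₀: μ₀ = (μ_n·τ_n − τ_data·x̄)/τ₀ = (282.1584·0.006509 − 0.003095·465.2) / 0.003414 = 0.396775/0.003414 ≈ 116.2.

μ₀ = 116.2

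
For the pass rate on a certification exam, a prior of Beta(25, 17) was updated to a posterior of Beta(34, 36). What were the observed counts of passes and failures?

9 passes and 19 failures

A Beta(α, β) prior with s successes and f failures in binomial data gives a Beta(α+s, β+f) posterior.
Match parameters: s=34−25=9, f=36−17=19.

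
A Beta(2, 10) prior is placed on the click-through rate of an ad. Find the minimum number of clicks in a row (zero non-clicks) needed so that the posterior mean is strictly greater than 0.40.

After k clicks and 0 non-clicks the posterior is Beta(2+k, 10), with mean (2+k)/(2+10+k).
Set (2+k)/(12+k) > 0.40 and solve: k > (0.40·12 − 2)/(1 − 0.40) = 4.667.
The smallest integer exceeding 4.667 is 5, and checking k=5: (7)/(17) = 0.4118 > 0.40.

k = 5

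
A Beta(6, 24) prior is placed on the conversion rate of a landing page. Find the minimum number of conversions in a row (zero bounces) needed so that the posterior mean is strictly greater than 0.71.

After k conversions and 0 bounces the posterior is Beta(6+k, 24), with mean (6+k)/(6+24+k).
Set (6+k)/(30+k) > 0.71 and solve: k > (0.71·30 − 6)/(1 − 0.71) = 52.759.
The smallest integer exceeding 52.759 is 53.

k = 53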